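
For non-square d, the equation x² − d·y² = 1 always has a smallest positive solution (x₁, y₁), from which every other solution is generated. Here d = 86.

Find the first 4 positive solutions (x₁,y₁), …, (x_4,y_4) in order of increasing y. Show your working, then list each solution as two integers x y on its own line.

10405 1122
216528049 23348820
4505948689285 485888943078
93768792007492801 10111348882104360

√86 = [9; 3,1,1,1,8,1,1,1,3,18, …], period ℓ=10 (even) → k=9
k=0  a_k=9  p_k/q_k = 9/1
k=1  a_k=3  p_k/q_k = 28/3
…
k=3  a_k=1  p_k/q_k = 65/7
…
k=5  a_k=8  p_k/q_k = 881/95
k=6  a_k=1  p_k/q_k = 983/106
…
k=8  a_k=1  p_k/q_k = 2847/307
k=9  a_k=3  p_k/q_k = 10405/1122
→ (10405, 1122).  Check: 10405²=108264025, 86·1122²=108264024, difference 1.
n=2: (10405,1122)∘(10405,1122) = (10405·10405+86·1122·1122, 10405·1122+1122·10405) = (216528049,23348820)
n=3: (216528049,23348820)∘(10405,1122) = (10405·216528049+86·1122·23348820, 10405·23348820+1122·216528049) = (4505948689285,485888943078)
n=4: (4505948689285,485888943078)∘(10405,1122) = (10405·4505948689285+86·1122·485888943078, 10405·485888943078+1122·4505948689285) = (93768792007492801,10111348882104360)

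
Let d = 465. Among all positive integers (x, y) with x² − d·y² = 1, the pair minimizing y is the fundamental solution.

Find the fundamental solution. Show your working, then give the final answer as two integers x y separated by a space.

√465 = [21; 1,1,3,2,2,2,3,1,1,42, …], period ℓ=10 (even) → k=9
i=0: a=21 ⇒ p=21, q=1
…
i=2: a=1 ⇒ p=43, q=2
…
i=4: a=2 ⇒ p=345, q=16
i=5: a=2 ⇒ p=841, q=39
…
i=8: a=1 ⇒ p=8949, q=415
i=9: a=1 ⇒ p=15871, q=736
→ (15871, 736).  Check: 15871²=251888641, 465·736²=251888640, difference 1.

15871 736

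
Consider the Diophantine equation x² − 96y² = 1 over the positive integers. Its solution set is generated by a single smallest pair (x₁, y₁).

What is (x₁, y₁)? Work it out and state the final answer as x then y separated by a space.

49 5

√96 = [9; 1,3,1,18, …], period ℓ=4 (even) → k=3
k=0  a_k=9  p_k/q_k = 9/1
k=1  a_k=1  p_k/q_k = 10/1
k=2  a_k=3  p_k/q_k = 39/4
k=3  a_k=1  p_k/q_k = 49/5
fundamental: x₁=49, y₁=5  (since 2401 − 96·25 = 1)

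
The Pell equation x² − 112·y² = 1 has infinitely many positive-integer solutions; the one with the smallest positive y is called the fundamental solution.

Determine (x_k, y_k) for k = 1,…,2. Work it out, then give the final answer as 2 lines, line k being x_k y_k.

127 12
32257 3048

d=112: √d = [10; 1,1,2,1,1,20] (ℓ=6, even), read p_5/q_5
step 0: (10, 1)  from 10·(1,0) + (0,1)
…
step 3: (53, 5)  from 2·(21,2) + (11,1)
step 4: (74, 7)  from 1·(53,5) + (21,2)
step 5: (127, 12)  from 1·(74,7) + (53,5)
→ (127, 12).  Check: 127²=16129, 112·12²=16128, difference 1.
(127+12√112)^2 = 32257 + 3048√112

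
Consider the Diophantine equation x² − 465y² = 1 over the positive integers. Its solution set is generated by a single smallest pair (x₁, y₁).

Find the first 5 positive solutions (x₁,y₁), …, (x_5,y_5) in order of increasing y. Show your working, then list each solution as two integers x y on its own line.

√465 = [21; 1,1,3,2,2,2,3,1,1,42, …], period ℓ=10 (even) → k=9
a_0=21:  p_0=21·1+0=21,  q_0=21·0+1=1
a_1=1:  p_1=1·21+1=22,  q_1=1·1+0=1
a_2=1:  p_2=1·22+21=43,  q_2=1·1+1=2
a_3=3:  p_3=3·43+22=151,  q_3=3·2+1=7
a_4=2:  p_4=2·151+43=345,  q_4=2·7+2=16
a_5=2:  p_5=2·345+151=841,  q_5=2·16+7=39
a_6=2:  p_6=2·841+345=2027,  q_6=2·39+16=94
a_7=3:  p_7=3·2027+841=6922,  q_7=3·94+39=321
a_8=1:  p_8=1·6922+2027=8949,  q_8=1·321+94=415
a_9=1:  p_9=1·8949+6922=15871,  q_9=1·415+321=736
(x₁, y₁) = (15871, 736);  15871² − 465·736² = 1 ✓
k=2:  x_2 = 15871·15871+465·736·736 = 503777281,  y_2 = 15871·736+736·15871 = 23362112
k=3:  x_3 = 15871·503777281+465·736·23362112 = 15990898437631,  y_3 = 15871·23362112+736·503777281 = 741560158368
k=4:  x_4 = 15871·15990898437631+465·736·741560158368 = 507583097703505921,  y_4 = 15871·741560158368+736·15990898437631 = 23538602523554944
k=5:  x_5 = 15871·507583097703505921+465·736·23538602523554944 = 16111702671313786506751,  y_5 = 15871·23538602523554944+736·507583097703505921 = 747162320561120874080

15871 736
503777281 23362112
15990898437631 741560158368
507583097703505921 23538602523554944
16111702671313786506751 747162320561120874080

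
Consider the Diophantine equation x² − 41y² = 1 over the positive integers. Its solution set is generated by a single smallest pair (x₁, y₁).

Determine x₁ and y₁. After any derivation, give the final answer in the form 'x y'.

2049 320

d=41: √d = [6; 2,2,12] (ℓ=3, odd), read p_5/q_5
a_0=6:  p_0=6·1+0=6,  q_0=6·0+1=1
…
a_3=12:  p_3=12·32+13=397,  q_3=12·5+2=62
a_4=2:  p_4=2·397+32=826,  q_4=2·62+5=129
a_5=2:  p_5=2·826+397=2049,  q_5=2·129+62=320
fundamental: x₁=2049, y₁=320  (since 4198401 − 41·102400 = 1)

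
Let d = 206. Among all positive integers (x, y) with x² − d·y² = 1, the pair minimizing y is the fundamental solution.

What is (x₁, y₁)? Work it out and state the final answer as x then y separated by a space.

59535 4148

√206 = [14; 2,1,5,14,5,1,2,28, …], period ℓ=8 (even) → k=7
i=0: a=14 ⇒ p=14, q=1
…
i=2: a=1 ⇒ p=43, q=3
i=3: a=5 ⇒ p=244, q=17
i=4: a=14 ⇒ p=3459, q=241
…
i=6: a=1 ⇒ p=20998, q=1463
i=7: a=2 ⇒ p=59535, q=4148
(x₁, y₁) = (59535, 4148);  59535² − 206·4148² = 1 ✓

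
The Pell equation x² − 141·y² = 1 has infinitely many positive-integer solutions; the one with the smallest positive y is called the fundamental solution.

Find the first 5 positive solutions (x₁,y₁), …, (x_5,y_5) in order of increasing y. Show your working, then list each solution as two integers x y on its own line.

95 8
18049 1520
3429215 288792
651532801 54868960
123787802975 10424813608

√141 = [11; 1,6,1,22, …], period ℓ=4 (even) → k=3
step 0: (11, 1)  from 11·(1,0) + (0,1)
…
step 2: (83, 7)  from 6·(12,1) + (11,1)
step 3: (95, 8)  from 1·(83,7) + (12,1)
fundamental: x₁=95, y₁=8  (since 9025 − 141·64 = 1)
(x_2, y_2) = (95·95 + 141·8·8, 95·8 + 8·95) = (18049, 1520)
(x_3, y_3) = (95·18049 + 141·8·1520, 95·1520 + 8·18049) = (3429215, 288792)
(x_4, y_4) = (95·3429215 + 141·8·288792, 95·288792 + 8·3429215) = (651532801, 54868960)
(x_5, y_5) = (95·651532801 + 141·8·54868960, 95·54868960 + 8·651532801) = (123787802975, 10424813608)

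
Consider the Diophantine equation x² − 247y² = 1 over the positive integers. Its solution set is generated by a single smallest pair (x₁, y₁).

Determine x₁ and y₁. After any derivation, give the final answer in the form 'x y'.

√247 → a₀=15, period (1,2,1,1,9,1,9,1,1,2,1,30); ℓ=12 even so k=11
step 0: (15, 1)  from 15·(1,0) + (0,1)
step 1: (16, 1)  from 1·(15,1) + (1,0)
step 2: (47, 3)  from 2·(16,1) + (15,1)
…
step 4: (110, 7)  from 1·(63,4) + (47,3)
step 5: (1053, 67)  from 9·(110,7) + (63,4)
…
step 7: (11520, 733)  from 9·(1163,74) + (1053,67)
step 8: (12683, 807)  from 1·(11520,733) + (1163,74)
step 9: (24203, 1540)  from 1·(12683,807) + (11520,733)
step 10: (61089, 3887)  from 2·(24203,1540) + (12683,807)
step 11: (85292, 5427)  from 1·(61089,3887) + (24203,1540)
fundamental: x₁=85292, y₁=5427  (since 7274725264 − 247·29452329 = 1)

85292 5427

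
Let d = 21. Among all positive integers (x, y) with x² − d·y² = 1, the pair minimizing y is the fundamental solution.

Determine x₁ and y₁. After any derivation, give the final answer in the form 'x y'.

d=21: √d = [4; 1,1,2,1,1,8] (ℓ=6, even), read p_5/q_5
k=0  a_k=4  p_k/q_k = 4/1
k=1  a_k=1  p_k/q_k = 5/1
k=2  a_k=1  p_k/q_k = 9/2
k=3  a_k=2  p_k/q_k = 23/5
k=4  a_k=1  p_k/q_k = 32/7
k=5  a_k=1  p_k/q_k = 55/12
(x₁, y₁) = (55, 12);  55² − 21·12² = 1 ✓

55 12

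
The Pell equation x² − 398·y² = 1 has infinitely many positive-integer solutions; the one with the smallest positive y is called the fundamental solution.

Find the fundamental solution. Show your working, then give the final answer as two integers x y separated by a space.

[19; 1,18,1,38] for √398; ℓ=4 ⇒ convergent index 3
step 0: (19, 1)  from 19·(1,0) + (0,1)
step 1: (20, 1)  from 1·(19,1) + (1,0)
step 2: (379, 19)  from 18·(20,1) + (19,1)
step 3: (399, 20)  from 1·(379,19) + (20,1)
→ (399, 20).  Check: 399²=159201, 398·20²=159200, difference 1.

399 20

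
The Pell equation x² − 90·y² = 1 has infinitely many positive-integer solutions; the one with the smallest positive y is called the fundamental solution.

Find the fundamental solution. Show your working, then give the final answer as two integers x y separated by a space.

19 2

[9; 2,18] for √90; ℓ=2 ⇒ convergent index 1
i=0: a=9 ⇒ p=9, q=1
i=1: a=2 ⇒ p=19, q=2
→ (19, 2).  Check: 19²=361, 90·2²=360, difference 1.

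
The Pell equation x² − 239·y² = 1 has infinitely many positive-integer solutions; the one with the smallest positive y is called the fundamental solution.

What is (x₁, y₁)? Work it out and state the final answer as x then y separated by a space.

6195120 400729

[15; 2,5,1,2,4,15,4,2,1,5,2,30] for √239; ℓ=12 ⇒ convergent index 11
step 0: (15, 1)  from 15·(1,0) + (0,1)
step 1: (31, 2)  from 2·(15,1) + (1,0)
…
step 3: (201, 13)  from 1·(170,11) + (31,2)
step 4: (572, 37)  from 2·(201,13) + (170,11)
step 5: (2489, 161)  from 4·(572,37) + (201,13)
step 6: (37907, 2452)  from 15·(2489,161) + (572,37)
step 7: (154117, 9969)  from 4·(37907,2452) + (2489,161)
step 8: (346141, 22390)  from 2·(154117,9969) + (37907,2452)
…
step 10: (2847431, 184185)  from 5·(500258,32359) + (346141,22390)
step 11: (6195120, 400729)  from 2·(2847431,184185) + (500258,32359)
fundamental: x₁=6195120, y₁=400729  (since 38379511814400 − 239·160583731441 = 1)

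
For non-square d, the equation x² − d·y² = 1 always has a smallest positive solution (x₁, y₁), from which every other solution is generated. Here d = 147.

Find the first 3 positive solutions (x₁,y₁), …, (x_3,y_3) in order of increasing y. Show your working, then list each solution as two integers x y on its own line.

√147 = [12; 8,24, …], period ℓ=2 (even) → k=1
a_0=12:  p_0=12·1+0=12,  q_0=12·0+1=1
a_1=8:  p_1=8·12+1=97,  q_1=8·1+0=8
→ (97, 8).  Check: 97²=9409, 147·8²=9408, difference 1.
(97+8√147)^2 = 18817 + 1552√147
(97+8√147)^3 = 3650401 + 301080√147

97 8
18817 1552
3650401 301080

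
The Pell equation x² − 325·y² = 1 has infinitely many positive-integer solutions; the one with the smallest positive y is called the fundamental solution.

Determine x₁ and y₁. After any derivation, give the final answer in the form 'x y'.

d=325: √d = [18; 36] (ℓ=1, odd), read p_1/q_1
k=0  a_k=18  p_k/q_k = 18/1
k=1  a_k=36  p_k/q_k = 649/36
→ (649, 36).  Check: 649²=421201, 325·36²=421200, difference 1.

649 36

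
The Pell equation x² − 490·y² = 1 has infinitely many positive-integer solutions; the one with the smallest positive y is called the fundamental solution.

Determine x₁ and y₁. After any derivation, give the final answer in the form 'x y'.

1039681 46968

[22; 7,2,1,4,4,4,1,2,7,44] for √490; ℓ=10 ⇒ convergent index 9
step 0: (22, 1)  from 22·(1,0) + (0,1)
step 1: (155, 7)  from 7·(22,1) + (1,0)
step 2: (332, 15)  from 2·(155,7) + (22,1)
…
step 5: (9607, 434)  from 4·(2280,103) + (487,22)
step 6: (40708, 1839)  from 4·(9607,434) + (2280,103)
…
step 8: (141338, 6385)  from 2·(50315,2273) + (40708,1839)
step 9: (1039681, 46968)  from 7·(141338,6385) + (50315,2273)
(x₁, y₁) = (1039681, 46968);  1039681² − 490·46968² = 1 ✓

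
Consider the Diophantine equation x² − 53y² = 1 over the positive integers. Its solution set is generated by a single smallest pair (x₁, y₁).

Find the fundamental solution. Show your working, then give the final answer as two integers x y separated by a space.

√53 → a₀=7, period (3,1,1,3,14); ℓ=5 odd so k=9
step 0: (7, 1)  from 7·(1,0) + (0,1)
…
step 4: (182, 25)  from 3·(51,7) + (29,4)
step 5: (2599, 357)  from 14·(182,25) + (51,7)
…
step 8: (18557, 2549)  from 1·(10578,1453) + (7979,1096)
step 9: (66249, 9100)  from 3·(18557,2549) + (10578,1453)
(x₁, y₁) = (66249, 9100);  66249² − 53·9100² = 1 ✓

66249 9100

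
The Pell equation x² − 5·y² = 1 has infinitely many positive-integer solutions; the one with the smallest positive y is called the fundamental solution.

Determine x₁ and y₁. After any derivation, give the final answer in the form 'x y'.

9 4

d=5: √d = [2; 4] (ℓ=1, odd), read p_1/q_1
step 0: (2, 1)  from 2·(1,0) + (0,1)
step 1: (9, 4)  from 4·(2,1) + (1,0)
fundamental: x₁=9, y₁=4  (since 81 − 5·16 = 1)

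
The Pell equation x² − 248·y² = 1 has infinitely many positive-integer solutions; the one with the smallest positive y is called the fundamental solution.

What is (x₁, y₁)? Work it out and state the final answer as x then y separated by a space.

√248 = [15; 1,2,1,30, …], period ℓ=4 (even) → k=3
step 0: (15, 1)  from 15·(1,0) + (0,1)
step 1: (16, 1)  from 1·(15,1) + (1,0)
step 2: (47, 3)  from 2·(16,1) + (15,1)
step 3: (63, 4)  from 1·(47,3) + (16,1)
→ (63, 4).  Check: 63²=3969, 248·4²=3968, difference 1.

63 4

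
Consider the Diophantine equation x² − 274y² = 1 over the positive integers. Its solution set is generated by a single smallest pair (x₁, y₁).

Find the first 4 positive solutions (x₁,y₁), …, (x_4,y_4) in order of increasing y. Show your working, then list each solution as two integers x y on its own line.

[16; 1,1,4,4,1,1,32] for √274; ℓ=7 ⇒ convergent index 13
k=0  a_k=16  p_k/q_k = 16/1
…
k=2  a_k=1  p_k/q_k = 33/2
k=3  a_k=4  p_k/q_k = 149/9
…
k=8  a_k=1  p_k/q_k = 47209/2852
k=9  a_k=1  p_k/q_k = 93011/5619
…
k=11  a_k=4  p_k/q_k = 1770023/106931
k=12  a_k=1  p_k/q_k = 2189276/132259
k=13  a_k=1  p_k/q_k = 3959299/239190
→ (3959299, 239190).  Check: 3959299²=15676048571401, 274·239190²=15676048571400, difference 1.
(x_2, y_2) = (3959299·3959299 + 274·239190·239190, 3959299·239190 + 239190·3959299) = (31352097142801, 1894049455620)
(x_3, y_3) = (3959299·31352097142801 + 274·239190·1894049455620, 3959299·1894049455620 + 239190·31352097142801) = (248264653730785753699, 14998216231173381570)
(x_4, y_4) = (3959299·248264653730785753699 + 274·239190·14998216231173381570, 3959299·14998216231173381570 + 239190·248264653730785753699) = (1965907990503261255572251201, 118764845051735182903983240)

3959299 239190
31352097142801 1894049455620
248264653730785753699 14998216231173381570
1965907990503261255572251201 118764845051735182903983240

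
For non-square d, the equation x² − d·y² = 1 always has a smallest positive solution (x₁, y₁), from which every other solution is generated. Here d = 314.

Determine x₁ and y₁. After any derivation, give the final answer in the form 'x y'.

392499 22150

√314 = [17; 1,2,1,1,2,1,34, …], period ℓ=7 (odd) → k=13
a_0=17:  p_0=17·1+0=17,  q_0=17·0+1=1
a_1=1:  p_1=1·17+1=18,  q_1=1·1+0=1
a_2=2:  p_2=2·18+17=53,  q_2=2·1+1=3
a_3=1:  p_3=1·53+18=71,  q_3=1·3+1=4
…
a_7=34:  p_7=34·443+319=15381,  q_7=34·25+18=868
a_8=1:  p_8=1·15381+443=15824,  q_8=1·868+25=893
a_9=2:  p_9=2·15824+15381=47029,  q_9=2·893+868=2654
a_10=1:  p_10=1·47029+15824=62853,  q_10=1·2654+893=3547
…
a_12=2:  p_12=2·109882+62853=282617,  q_12=2·6201+3547=15949
a_13=1:  p_13=1·282617+109882=392499,  q_13=1·15949+6201=22150
→ (392499, 22150).  Check: 392499²=154055465001, 314·22150²=154055465000, difference 1.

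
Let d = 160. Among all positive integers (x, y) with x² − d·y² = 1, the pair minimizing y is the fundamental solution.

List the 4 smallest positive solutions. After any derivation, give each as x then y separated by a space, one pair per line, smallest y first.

√160 → a₀=12, period (1,1,1,5,1,1,1,24); ℓ=8 even so k=7
i=0: a=12 ⇒ p=12, q=1
…
i=6: a=1 ⇒ p=468, q=37
i=7: a=1 ⇒ p=721, q=57
fundamental: x₁=721, y₁=57  (since 519841 − 160·3249 = 1)
(x_2, y_2) = (721·721 + 160·57·57, 721·57 + 57·721) = (1039681, 82194)
(x_3, y_3) = (721·1039681 + 160·57·82194, 721·82194 + 57·1039681) = (1499219281, 118523691)
(x_4, y_4) = (721·1499219281 + 160·57·118523691, 721·118523691 + 57·1499219281) = (2161873163521, 170911080228)

721 57
1039681 82194
1499219281 118523691
2161873163521 170911080228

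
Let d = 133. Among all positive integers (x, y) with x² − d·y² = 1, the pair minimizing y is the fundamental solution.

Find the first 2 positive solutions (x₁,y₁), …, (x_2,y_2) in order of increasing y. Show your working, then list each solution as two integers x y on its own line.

2588599 224460
13401689565601 1162073863080

d=133: √d = [11; 1,1,7,5,1,…,1,1,22] (ℓ=16, even), read p_15/q_15
a_0=11:  p_0=11·1+0=11,  q_0=11·0+1=1
a_1=1:  p_1=1·11+1=12,  q_1=1·1+0=1
a_2=1:  p_2=1·12+11=23,  q_2=1·1+1=2
a_3=7:  p_3=7·23+12=173,  q_3=7·2+1=15
a_4=5:  p_4=5·173+23=888,  q_4=5·15+2=77
a_5=1:  p_5=1·888+173=1061,  q_5=1·77+15=92
…
a_7=1:  p_7=1·1949+1061=3010,  q_7=1·169+92=261
a_8=2:  p_8=2·3010+1949=7969,  q_8=2·261+169=691
a_9=1:  p_9=1·7969+3010=10979,  q_9=1·691+261=952
…
a_13=7:  p_13=7·168583+29927=1210008,  q_13=7·14618+2595=104921
a_14=1:  p_14=1·1210008+168583=1378591,  q_14=1·104921+14618=119539
a_15=1:  p_15=1·1378591+1210008=2588599,  q_15=1·119539+104921=224460
fundamental: x₁=2588599, y₁=224460  (since 6700844782801 − 133·50382291600 = 1)
(x_2, y_2) = (2588599·2588599 + 133·224460·224460, 2588599·224460 + 224460·2588599) = (13401689565601, 1162073863080)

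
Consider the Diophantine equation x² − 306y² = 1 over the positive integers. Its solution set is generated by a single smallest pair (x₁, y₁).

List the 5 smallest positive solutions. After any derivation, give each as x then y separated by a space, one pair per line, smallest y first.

35 2
2449 140
171395 9798
11995201 685720
839492675 47990602

√306 → a₀=17, period (2,34); ℓ=2 even so k=1
k=0  a_k=17  p_k/q_k = 17/1
k=1  a_k=2  p_k/q_k = 35/2
fundamental: x₁=35, y₁=2  (since 1225 − 306·4 = 1)
n=2: (35,2)∘(35,2) = (35·35+306·2·2, 35·2+2·35) = (2449,140)
n=3: (2449,140)∘(35,2) = (35·2449+306·2·140, 35·140+2·2449) = (171395,9798)
n=4: (171395,9798)∘(35,2) = (35·171395+306·2·9798, 35·9798+2·171395) = (11995201,685720)
n=5: (11995201,685720)∘(35,2) = (35·11995201+306·2·685720, 35·685720+2·11995201) = (839492675,47990602)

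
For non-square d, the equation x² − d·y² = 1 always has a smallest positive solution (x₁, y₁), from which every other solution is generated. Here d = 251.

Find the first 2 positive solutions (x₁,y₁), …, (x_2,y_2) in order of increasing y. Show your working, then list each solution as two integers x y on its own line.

√251 = [15; 1,5,2,1,2,…,5,1,30, …], period ℓ=14 (even) → k=13
step 0: (15, 1)  from 15·(1,0) + (0,1)
step 1: (16, 1)  from 1·(15,1) + (1,0)
step 2: (95, 6)  from 5·(16,1) + (15,1)
step 3: (206, 13)  from 2·(95,6) + (16,1)
step 4: (301, 19)  from 1·(206,13) + (95,6)
…
step 6: (1917, 121)  from 2·(808,51) + (301,19)
step 7: (29563, 1866)  from 15·(1917,121) + (808,51)
step 8: (61043, 3853)  from 2·(29563,1866) + (1917,121)
step 9: (151649, 9572)  from 2·(61043,3853) + (29563,1866)
step 10: (212692, 13425)  from 1·(151649,9572) + (61043,3853)
…
step 12: (3097857, 195535)  from 5·(577033,36422) + (212692,13425)
step 13: (3674890, 231957)  from 1·(3097857,195535) + (577033,36422)
(x₁, y₁) = (3674890, 231957);  3674890² − 251·231957² = 1 ✓
(x_2, y_2) = (3674890·3674890 + 251·231957·231957, 3674890·231957 + 231957·3674890) = (27009633024199, 1704832919460)

3674890 231957
27009633024199 1704832919460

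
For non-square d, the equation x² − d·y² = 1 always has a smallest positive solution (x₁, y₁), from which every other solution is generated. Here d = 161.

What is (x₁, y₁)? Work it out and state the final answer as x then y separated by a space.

11775 928

√161 → a₀=12, period (1,2,4,1,2,1,4,2,1,24); ℓ=10 even so k=9
a_0=12:  p_0=12·1+0=12,  q_0=12·0+1=1
a_1=1:  p_1=1·12+1=13,  q_1=1·1+0=1
a_2=2:  p_2=2·13+12=38,  q_2=2·1+1=3
…
a_4=1:  p_4=1·165+38=203,  q_4=1·13+3=16
…
a_8=2:  p_8=2·3667+774=8108,  q_8=2·289+61=639
a_9=1:  p_9=1·8108+3667=11775,  q_9=1·639+289=928
→ (11775, 928).  Check: 11775²=138650625, 161·928²=138650624, difference 1.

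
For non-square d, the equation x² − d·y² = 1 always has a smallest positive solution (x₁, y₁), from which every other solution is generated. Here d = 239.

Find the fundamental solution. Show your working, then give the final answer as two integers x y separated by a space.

d=239: √d = [15; 2,5,1,2,4,15,4,2,1,5,2,30] (ℓ=12, even), read p_11/q_11
step 0: (15, 1)  from 15·(1,0) + (0,1)
step 1: (31, 2)  from 2·(15,1) + (1,0)
…
step 3: (201, 13)  from 1·(170,11) + (31,2)
…
step 8: (346141, 22390)  from 2·(154117,9969) + (37907,2452)
…
step 10: (2847431, 184185)  from 5·(500258,32359) + (346141,22390)
step 11: (6195120, 400729)  from 2·(2847431,184185) + (500258,32359)
fundamental: x₁=6195120, y₁=400729  (since 38379511814400 − 239·160583731441 = 1)

6195120 400729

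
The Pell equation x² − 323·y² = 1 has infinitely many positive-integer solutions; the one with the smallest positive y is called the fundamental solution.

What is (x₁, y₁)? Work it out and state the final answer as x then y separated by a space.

d=323: √d = [17; 1,34] (ℓ=2, even), read p_1/q_1
i=0: a=17 ⇒ p=17, q=1
i=1: a=1 ⇒ p=18, q=1
fundamental: x₁=18, y₁=1  (since 324 − 323·1 = 1)

18 1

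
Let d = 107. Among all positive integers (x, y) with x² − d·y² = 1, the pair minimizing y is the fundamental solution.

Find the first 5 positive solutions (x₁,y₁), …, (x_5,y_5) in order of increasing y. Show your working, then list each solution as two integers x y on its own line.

962 93
1850887 178932
3561105626 344265075
6851565373537 662365825368
13182408217579562 1274391503742957

√107 → a₀=10, period (2,1,9,1,2,20); ℓ=6 even so k=5
step 0: (10, 1)  from 10·(1,0) + (0,1)
step 1: (21, 2)  from 2·(10,1) + (1,0)
step 2: (31, 3)  from 1·(21,2) + (10,1)
…
step 4: (331, 32)  from 1·(300,29) + (31,3)
step 5: (962, 93)  from 2·(331,32) + (300,29)
fundamental: x₁=962, y₁=93  (since 925444 − 107·8649 = 1)
n=2: (962,93)∘(962,93) = (962·962+107·93·93, 962·93+93·962) = (1850887,178932)
n=3: (1850887,178932)∘(962,93) = (962·1850887+107·93·178932, 962·178932+93·1850887) = (3561105626,344265075)
n=4: (3561105626,344265075)∘(962,93) = (962·3561105626+107·93·344265075, 962·344265075+93·3561105626) = (6851565373537,662365825368)
n=5: (6851565373537,662365825368)∘(962,93) = (962·6851565373537+107·93·662365825368, 962·662365825368+93·6851565373537) = (13182408217579562,1274391503742957)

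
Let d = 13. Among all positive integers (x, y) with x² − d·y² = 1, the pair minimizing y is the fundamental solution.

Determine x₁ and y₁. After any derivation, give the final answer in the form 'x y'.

√13 = [3; 1,1,1,1,6, …], period ℓ=5 (odd) → k=9
step 0: (3, 1)  from 3·(1,0) + (0,1)
…
step 3: (11, 3)  from 1·(7,2) + (4,1)
…
step 8: (393, 109)  from 1·(256,71) + (137,38)
step 9: (649, 180)  from 1·(393,109) + (256,71)
(x₁, y₁) = (649, 180);  649² − 13·180² = 1 ✓

649 180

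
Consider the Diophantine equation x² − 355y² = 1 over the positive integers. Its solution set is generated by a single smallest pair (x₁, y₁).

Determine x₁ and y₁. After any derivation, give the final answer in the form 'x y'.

954809 50676

[18; 1,5,3,3,1,6,1,3,3,5,1,36] for √355; ℓ=12 ⇒ convergent index 11
k=0  a_k=18  p_k/q_k = 18/1
…
k=3  a_k=3  p_k/q_k = 358/19
…
k=6  a_k=6  p_k/q_k = 10457/555
…
k=10  a_k=5  p_k/q_k = 803418/42641
k=11  a_k=1  p_k/q_k = 954809/50676
→ (954809, 50676).  Check: 954809²=911660226481, 355·50676²=911660226480, difference 1.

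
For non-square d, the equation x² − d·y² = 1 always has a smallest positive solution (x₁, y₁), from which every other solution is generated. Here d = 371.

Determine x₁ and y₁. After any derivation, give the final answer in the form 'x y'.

1695 88

d=371: √d = [19; 3,1,4,1,3,38] (ℓ=6, even), read p_5/q_5
a_0=19:  p_0=19·1+0=19,  q_0=19·0+1=1
a_1=3:  p_1=3·19+1=58,  q_1=3·1+0=3
…
a_4=1:  p_4=1·366+77=443,  q_4=1·19+4=23
a_5=3:  p_5=3·443+366=1695,  q_5=3·23+19=88
→ (1695, 88).  Check: 1695²=2873025, 371·88²=2873024, difference 1.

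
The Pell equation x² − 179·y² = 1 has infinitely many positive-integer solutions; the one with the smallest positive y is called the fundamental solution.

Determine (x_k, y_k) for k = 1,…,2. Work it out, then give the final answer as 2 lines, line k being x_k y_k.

√179 → a₀=13, period (2,1,1,1,3,…,1,2,26); ℓ=14 even so k=13
i=0: a=13 ⇒ p=13, q=1
i=1: a=2 ⇒ p=27, q=2
…
i=12: a=1 ⇒ p=1588459, q=118727
i=13: a=2 ⇒ p=4190210, q=313191
(x₁, y₁) = (4190210, 313191);  4190210² − 179·313191² = 1 ✓
(x_2, y_2) = (4190210·4190210 + 179·313191·313191, 4190210·313191 + 313191·4190210) = (35115719688199, 2624672120220)

4190210 313191
35115719688199 2624672120220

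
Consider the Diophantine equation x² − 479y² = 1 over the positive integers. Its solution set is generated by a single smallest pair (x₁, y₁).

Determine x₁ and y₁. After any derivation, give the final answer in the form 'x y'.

2989440 136591

[21; 1,7,1,3,2,21,2,3,1,7,1,42] for √479; ℓ=12 ⇒ convergent index 11
step 0: (21, 1)  from 21·(1,0) + (0,1)
…
step 3: (197, 9)  from 1·(175,8) + (22,1)
…
step 5: (1729, 79)  from 2·(766,35) + (197,9)
step 6: (37075, 1694)  from 21·(1729,79) + (766,35)
step 7: (75879, 3467)  from 2·(37075,1694) + (1729,79)
…
step 9: (340591, 15562)  from 1·(264712,12095) + (75879,3467)
step 10: (2648849, 121029)  from 7·(340591,15562) + (264712,12095)
step 11: (2989440, 136591)  from 1·(2648849,121029) + (340591,15562)
(x₁, y₁) = (2989440, 136591);  2989440² − 479·136591² = 1 ✓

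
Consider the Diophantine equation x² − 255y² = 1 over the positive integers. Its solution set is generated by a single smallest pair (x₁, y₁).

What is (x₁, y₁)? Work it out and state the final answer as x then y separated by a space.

√255 → a₀=15, period (1,30); ℓ=2 even so k=1
step 0: (15, 1)  from 15·(1,0) + (0,1)
step 1: (16, 1)  from 1·(15,1) + (1,0)
→ (16, 1).  Check: 16²=256, 255·1²=255, difference 1.

16 1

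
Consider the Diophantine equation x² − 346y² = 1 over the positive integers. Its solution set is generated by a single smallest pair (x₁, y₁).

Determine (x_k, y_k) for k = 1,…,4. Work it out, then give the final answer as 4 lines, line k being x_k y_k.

[18; 1,1,1,1,36] for √346; ℓ=5 ⇒ convergent index 9
step 0: (18, 1)  from 18·(1,0) + (0,1)
step 1: (19, 1)  from 1·(18,1) + (1,0)
step 2: (37, 2)  from 1·(19,1) + (18,1)
step 3: (56, 3)  from 1·(37,2) + (19,1)
step 4: (93, 5)  from 1·(56,3) + (37,2)
step 5: (3404, 183)  from 36·(93,5) + (56,3)
step 6: (3497, 188)  from 1·(3404,183) + (93,5)
step 7: (6901, 371)  from 1·(3497,188) + (3404,183)
step 8: (10398, 559)  from 1·(6901,371) + (3497,188)
step 9: (17299, 930)  from 1·(10398,559) + (6901,371)
fundamental: x₁=17299, y₁=930  (since 299255401 − 346·864900 = 1)
(x_2, y_2) = (17299·17299 + 346·930·930, 17299·930 + 930·17299) = (598510801, 32176140)
(x_3, y_3) = (17299·598510801 + 346·930·32176140, 17299·32176140 + 930·598510801) = (20707276675699, 1113230090790)
(x_4, y_4) = (17299·20707276675699 + 346·930·1113230090790, 17299·1113230090790 + 930·20707276675699) = (716430357827323201, 38515534648976280)

17299 930
598510801 32176140
20707276675699 1113230090790
716430357827323201 38515534648976280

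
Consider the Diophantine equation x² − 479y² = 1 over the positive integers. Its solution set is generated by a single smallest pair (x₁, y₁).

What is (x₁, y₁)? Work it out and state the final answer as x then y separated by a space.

√479 = [21; 1,7,1,3,2,21,2,3,1,7,1,42, …], period ℓ=12 (even) → k=11
k=0  a_k=21  p_k/q_k = 21/1
k=1  a_k=1  p_k/q_k = 22/1
…
k=3  a_k=1  p_k/q_k = 197/9
k=4  a_k=3  p_k/q_k = 766/35
k=5  a_k=2  p_k/q_k = 1729/79
…
k=9  a_k=1  p_k/q_k = 340591/15562
k=10  a_k=7  p_k/q_k = 2648849/121029
k=11  a_k=1  p_k/q_k = 2989440/136591
→ (2989440, 136591).  Check: 2989440²=8936751513600, 479·136591²=8936751513599, difference 1.

2989440 136591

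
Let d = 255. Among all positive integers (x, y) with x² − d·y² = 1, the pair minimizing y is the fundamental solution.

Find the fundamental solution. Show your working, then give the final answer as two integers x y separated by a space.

d=255: √d = [15; 1,30] (ℓ=2, even), read p_1/q_1
k=0  a_k=15  p_k/q_k = 15/1
k=1  a_k=1  p_k/q_k = 16/1
fundamental: x₁=16, y₁=1  (since 256 − 255·1 = 1)

16 1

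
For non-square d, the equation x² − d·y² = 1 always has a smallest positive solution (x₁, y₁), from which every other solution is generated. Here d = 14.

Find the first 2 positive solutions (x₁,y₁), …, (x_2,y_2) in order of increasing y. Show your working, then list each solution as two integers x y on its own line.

15 4
449 120

√14 → a₀=3, period (1,2,1,6); ℓ=4 even so k=3
step 0: (3, 1)  from 3·(1,0) + (0,1)
…
step 2: (11, 3)  from 2·(4,1) + (3,1)
step 3: (15, 4)  from 1·(11,3) + (4,1)
→ (15, 4).  Check: 15²=225, 14·4²=224, difference 1.
k=2:  x_2 = 15·15+14·4·4 = 449,  y_2 = 15·4+4·15 = 120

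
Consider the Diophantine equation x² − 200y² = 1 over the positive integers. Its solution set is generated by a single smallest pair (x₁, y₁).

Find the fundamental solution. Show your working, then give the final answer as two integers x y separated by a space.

d=200: √d = [14; 7,28] (ℓ=2, even), read p_1/q_1
i=0: a=14 ⇒ p=14, q=1
i=1: a=7 ⇒ p=99, q=7
→ (99, 7).  Check: 99²=9801, 200·7²=9800, difference 1.

99 7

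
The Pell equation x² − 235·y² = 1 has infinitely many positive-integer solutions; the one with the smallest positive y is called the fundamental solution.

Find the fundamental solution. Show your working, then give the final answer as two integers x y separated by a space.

√235 = [15; 3,30, …], period ℓ=2 (even) → k=1
step 0: (15, 1)  from 15·(1,0) + (0,1)
step 1: (46, 3)  from 3·(15,1) + (1,0)
(x₁, y₁) = (46, 3);  46² − 235·3² = 1 ✓

46 3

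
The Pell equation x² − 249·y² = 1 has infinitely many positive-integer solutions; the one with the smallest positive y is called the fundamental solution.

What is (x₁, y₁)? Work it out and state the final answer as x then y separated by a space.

8553815 542076

d=249: √d = [15; 1,3,1,1,5,…,3,1,30] (ℓ=16, even), read p_15/q_15
a_0=15:  p_0=15·1+0=15,  q_0=15·0+1=1
…
a_3=1:  p_3=1·63+16=79,  q_3=1·4+1=5
…
a_5=5:  p_5=5·142+79=789,  q_5=5·9+5=50
a_6=1:  p_6=1·789+142=931,  q_6=1·50+9=59
a_7=3:  p_7=3·931+789=3582,  q_7=3·59+50=227
…
a_9=3:  p_9=3·36751+3582=113835,  q_9=3·2329+227=7214
a_10=1:  p_10=1·113835+36751=150586,  q_10=1·7214+2329=9543
a_11=5:  p_11=5·150586+113835=866765,  q_11=5·9543+7214=54929
…
a_14=3:  p_14=3·1884116+1017351=6669699,  q_14=3·119401+64472=422675
a_15=1:  p_15=1·6669699+1884116=8553815,  q_15=1·422675+119401=542076
fundamental: x₁=8553815, y₁=542076  (since 73167751054225 − 249·293846389776 = 1)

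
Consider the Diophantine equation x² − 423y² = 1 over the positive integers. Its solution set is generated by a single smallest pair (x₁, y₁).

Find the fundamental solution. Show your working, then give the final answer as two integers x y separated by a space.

4607 224

√423 → a₀=20, period (1,1,3,4,3,1,1,40); ℓ=8 even so k=7
i=0: a=20 ⇒ p=20, q=1
…
i=6: a=1 ⇒ p=2612, q=127
i=7: a=1 ⇒ p=4607, q=224
→ (4607, 224).  Check: 4607²=21224449, 423·224²=21224448, difference 1.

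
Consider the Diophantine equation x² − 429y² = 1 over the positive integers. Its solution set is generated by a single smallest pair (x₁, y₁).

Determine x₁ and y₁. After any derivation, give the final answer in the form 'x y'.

[20; 1,2,2,9,1,12,1,9,2,2,1,40] for √429; ℓ=12 ⇒ convergent index 11
i=0: a=20 ⇒ p=20, q=1
i=1: a=1 ⇒ p=21, q=1
i=2: a=2 ⇒ p=62, q=3
i=3: a=2 ⇒ p=145, q=7
…
i=5: a=1 ⇒ p=1512, q=73
i=6: a=12 ⇒ p=19511, q=942
i=7: a=1 ⇒ p=21023, q=1015
…
i=10: a=2 ⇒ p=1085636, q=52415
i=11: a=1 ⇒ p=1524095, q=73584
fundamental: x₁=1524095, y₁=73584  (since 2322865569025 − 429·5414605056 = 1)

1524095 73584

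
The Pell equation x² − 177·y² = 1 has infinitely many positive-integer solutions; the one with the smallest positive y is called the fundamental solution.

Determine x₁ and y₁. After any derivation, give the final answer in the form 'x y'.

62423 4692

√177 → a₀=13, period (3,3,2,8,2,3,3,26); ℓ=8 even so k=7
k=0  a_k=13  p_k/q_k = 13/1
…
k=4  a_k=8  p_k/q_k = 2581/194
…
k=6  a_k=3  p_k/q_k = 18985/1427
k=7  a_k=3  p_k/q_k = 62423/4692
fundamental: x₁=62423, y₁=4692  (since 3896630929 − 177·22014864 = 1)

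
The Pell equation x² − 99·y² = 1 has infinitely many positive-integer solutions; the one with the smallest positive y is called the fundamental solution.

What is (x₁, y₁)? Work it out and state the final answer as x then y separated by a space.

10 1

√99 → a₀=9, period (1,18); ℓ=2 even so k=1
step 0: (9, 1)  from 9·(1,0) + (0,1)
step 1: (10, 1)  from 1·(9,1) + (1,0)
(x₁, y₁) = (10, 1);  10² − 99·1² = 1 ✓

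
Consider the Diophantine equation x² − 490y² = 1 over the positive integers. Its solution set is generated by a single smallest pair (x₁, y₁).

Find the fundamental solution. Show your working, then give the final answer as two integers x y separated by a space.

√490 = [22; 7,2,1,4,4,4,1,2,7,44, …], period ℓ=10 (even) → k=9
k=0  a_k=22  p_k/q_k = 22/1
…
k=2  a_k=2  p_k/q_k = 332/15
…
k=7  a_k=1  p_k/q_k = 50315/2273
k=8  a_k=2  p_k/q_k = 141338/6385
k=9  a_k=7  p_k/q_k = 1039681/46968
fundamental: x₁=1039681, y₁=46968  (since 1080936581761 − 490·2205993024 = 1)

1039681 46968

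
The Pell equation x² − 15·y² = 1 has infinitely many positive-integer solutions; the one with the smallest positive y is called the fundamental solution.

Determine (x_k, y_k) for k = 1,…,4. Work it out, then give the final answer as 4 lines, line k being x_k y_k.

4 1
31 8
244 63
1921 496

√15 = [3; 1,6, …], period ℓ=2 (even) → k=1
a_0=3:  p_0=3·1+0=3,  q_0=3·0+1=1
a_1=1:  p_1=1·3+1=4,  q_1=1·1+0=1
(x₁, y₁) = (4, 1);  4² − 15·1² = 1 ✓
n=2: (4,1)∘(4,1) = (4·4+15·1·1, 4·1+1·4) = (31,8)
n=3: (31,8)∘(4,1) = (4·31+15·1·8, 4·8+1·31) = (244,63)
n=4: (244,63)∘(4,1) = (4·244+15·1·63, 4·63+1·244) = (1921,496)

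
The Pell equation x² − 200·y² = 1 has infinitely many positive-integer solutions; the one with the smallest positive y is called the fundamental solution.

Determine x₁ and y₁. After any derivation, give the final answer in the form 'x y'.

99 7

d=200: √d = [14; 7,28] (ℓ=2, even), read p_1/q_1
k=0  a_k=14  p_k/q_k = 14/1
k=1  a_k=7  p_k/q_k = 99/7
fundamental: x₁=99, y₁=7  (since 9801 − 200·49 = 1)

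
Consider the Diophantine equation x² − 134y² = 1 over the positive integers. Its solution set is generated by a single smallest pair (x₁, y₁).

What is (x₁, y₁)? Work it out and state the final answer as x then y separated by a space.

145925 12606

d=134: √d = [11; 1,1,2,1,3,…,1,1,22] (ℓ=14, even), read p_13/q_13
a_0=11:  p_0=11·1+0=11,  q_0=11·0+1=1
…
a_4=1:  p_4=1·58+23=81,  q_4=1·5+2=7
a_5=3:  p_5=3·81+58=301,  q_5=3·7+5=26
a_6=1:  p_6=1·301+81=382,  q_6=1·26+7=33
a_7=10:  p_7=10·382+301=4121,  q_7=10·33+26=356
a_8=1:  p_8=1·4121+382=4503,  q_8=1·356+33=389
a_9=3:  p_9=3·4503+4121=17630,  q_9=3·389+356=1523
a_10=1:  p_10=1·17630+4503=22133,  q_10=1·1523+389=1912
a_11=2:  p_11=2·22133+17630=61896,  q_11=2·1912+1523=5347
a_12=1:  p_12=1·61896+22133=84029,  q_12=1·5347+1912=7259
a_13=1:  p_13=1·84029+61896=145925,  q_13=1·7259+5347=12606
→ (145925, 12606).  Check: 145925²=21294105625, 134·12606²=21294105624, difference 1.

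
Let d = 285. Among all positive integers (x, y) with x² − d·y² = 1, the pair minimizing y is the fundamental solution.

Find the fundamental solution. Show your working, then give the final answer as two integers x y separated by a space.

2431 144

√285 → a₀=16, period (1,7,2,7,1,32); ℓ=6 even so k=5
step 0: (16, 1)  from 16·(1,0) + (0,1)
step 1: (17, 1)  from 1·(16,1) + (1,0)
step 2: (135, 8)  from 7·(17,1) + (16,1)
step 3: (287, 17)  from 2·(135,8) + (17,1)
step 4: (2144, 127)  from 7·(287,17) + (135,8)
step 5: (2431, 144)  from 1·(2144,127) + (287,17)
→ (2431, 144).  Check: 2431²=5909761, 285·144²=5909760, difference 1.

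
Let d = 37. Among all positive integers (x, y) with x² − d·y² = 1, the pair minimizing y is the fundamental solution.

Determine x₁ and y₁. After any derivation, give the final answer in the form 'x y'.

73 12

√37 = [6; 12, …], period ℓ=1 (odd) → k=1
k=0  a_k=6  p_k/q_k = 6/1
k=1  a_k=12  p_k/q_k = 73/12
fundamental: x₁=73, y₁=12  (since 5329 − 37·144 = 1)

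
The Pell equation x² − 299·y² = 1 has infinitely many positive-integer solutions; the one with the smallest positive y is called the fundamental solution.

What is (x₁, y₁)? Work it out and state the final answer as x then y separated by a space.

√299 = [17; 3,2,3,34, …], period ℓ=4 (even) → k=3
i=0: a=17 ⇒ p=17, q=1
i=1: a=3 ⇒ p=52, q=3
i=2: a=2 ⇒ p=121, q=7
i=3: a=3 ⇒ p=415, q=24
→ (415, 24).  Check: 415²=172225, 299·24²=172224, difference 1.

415 24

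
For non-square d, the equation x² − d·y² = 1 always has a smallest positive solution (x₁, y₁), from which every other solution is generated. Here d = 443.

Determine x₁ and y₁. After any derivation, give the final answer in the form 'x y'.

442 21

d=443: √d = [21; 21,42] (ℓ=2, even), read p_1/q_1
k=0  a_k=21  p_k/q_k = 21/1
k=1  a_k=21  p_k/q_k = 442/21
fundamental: x₁=442, y₁=21  (since 195364 − 443·441 = 1)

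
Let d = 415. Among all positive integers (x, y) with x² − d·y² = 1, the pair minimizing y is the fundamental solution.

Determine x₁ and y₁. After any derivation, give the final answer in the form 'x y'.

√415 = [20; 2,1,2,4,6,…,1,2,40, …], period ℓ=16 (even) → k=15
i=0: a=20 ⇒ p=20, q=1
…
i=2: a=1 ⇒ p=61, q=3
…
i=6: a=1 ⇒ p=5154, q=253
…
i=10: a=1 ⇒ p=77473, q=3803
i=11: a=6 ⇒ p=508372, q=24955
…
i=14: a=1 ⇒ p=6841255, q=335824
i=15: a=2 ⇒ p=18412804, q=903849
(x₁, y₁) = (18412804, 903849);  18412804² − 415·903849² = 1 ✓

18412804 903849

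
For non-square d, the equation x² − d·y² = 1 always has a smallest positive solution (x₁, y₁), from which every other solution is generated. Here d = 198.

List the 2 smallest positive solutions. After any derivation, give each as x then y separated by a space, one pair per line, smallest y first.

√198 → a₀=14, period (14,28); ℓ=2 even so k=1
step 0: (14, 1)  from 14·(1,0) + (0,1)
step 1: (197, 14)  from 14·(14,1) + (1,0)
fundamental: x₁=197, y₁=14  (since 38809 − 198·196 = 1)
k=2:  x_2 = 197·197+198·14·14 = 77617,  y_2 = 197·14+14·197 = 5516

197 14
77617 5516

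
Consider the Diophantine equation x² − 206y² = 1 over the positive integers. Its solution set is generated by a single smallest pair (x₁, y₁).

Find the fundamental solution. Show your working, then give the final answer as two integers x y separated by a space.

59535 4148

√206 → a₀=14, period (2,1,5,14,5,1,2,28); ℓ=8 even so k=7
i=0: a=14 ⇒ p=14, q=1
i=1: a=2 ⇒ p=29, q=2
…
i=3: a=5 ⇒ p=244, q=17
i=4: a=14 ⇒ p=3459, q=241
…
i=6: a=1 ⇒ p=20998, q=1463
i=7: a=2 ⇒ p=59535, q=4148
→ (59535, 4148).  Check: 59535²=3544416225, 206·4148²=3544416224, difference 1.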